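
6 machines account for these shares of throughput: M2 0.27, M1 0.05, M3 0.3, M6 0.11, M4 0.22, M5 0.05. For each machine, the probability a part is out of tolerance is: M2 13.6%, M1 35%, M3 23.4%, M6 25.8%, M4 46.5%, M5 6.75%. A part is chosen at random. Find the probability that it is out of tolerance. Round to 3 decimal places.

0.258

Compute prior × likelihood for every hypothesis:
  M2: 0.27 × 0.136 = 0.03672
  M1: 0.05 × 0.35 = 0.0175
  M3: 0.3 × 0.234 = 0.0702
  M6: 0.11 × 0.258 = 0.02838
  M4: 0.22 × 0.465 = 0.1023
  M5: 0.05 × 0.0675 = 0.003375
P(oversize) = 0.03672 + 0.0175 + 0.0702 + 0.02838 + 0.1023 + 0.003375 = 0.258475 → 0.258.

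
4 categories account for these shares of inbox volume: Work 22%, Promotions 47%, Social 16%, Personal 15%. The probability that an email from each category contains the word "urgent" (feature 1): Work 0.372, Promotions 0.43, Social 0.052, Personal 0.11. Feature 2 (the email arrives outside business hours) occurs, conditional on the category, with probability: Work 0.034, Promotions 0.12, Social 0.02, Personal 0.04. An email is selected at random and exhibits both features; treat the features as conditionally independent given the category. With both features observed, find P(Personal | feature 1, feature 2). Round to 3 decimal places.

Compute prior × likelihood for every hypothesis:
  Work: 0.22 × 0.372 × 0.034 = 0.00278256
  Promotions: 0.47 × 0.43 × 0.12 = 0.024252
  Social: 0.16 × 0.052 × 0.02 = 0.0001664
  Personal: 0.15 × 0.11 × 0.04 = 0.00066
Normalizing constant = 0.02786096.
P(Personal | evidence) = 0.00066 / 0.02786096 ≈ 0.024.

0.024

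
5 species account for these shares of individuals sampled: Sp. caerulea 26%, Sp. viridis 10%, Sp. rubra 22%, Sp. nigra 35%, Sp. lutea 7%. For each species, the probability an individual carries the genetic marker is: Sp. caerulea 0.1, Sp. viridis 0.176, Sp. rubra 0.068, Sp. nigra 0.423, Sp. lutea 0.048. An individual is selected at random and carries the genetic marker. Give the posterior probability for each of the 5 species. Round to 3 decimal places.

Unnormalized posteriors (prior × likelihood):
  Sp. caerulea: 0.26 × 0.1 = 0.026
  Sp. viridis: 0.1 × 0.176 = 0.0176
  Sp. rubra: 0.22 × 0.068 = 0.01496
  Sp. nigra: 0.35 × 0.423 = 0.14805
  Sp. lutea: 0.07 × 0.048 = 0.00336
Total = 0.20997.
P(Sp. caerulea | marker) = 0.026/0.20997 ≈ 0.124
P(Sp. viridis | marker) = 0.0176/0.20997 ≈ 0.084
P(Sp. rubra | marker) = 0.01496/0.20997 ≈ 0.071
P(Sp. nigra | marker) = 0.14805/0.20997 ≈ 0.705
P(Sp. lutea | marker) = 0.00336/0.20997 ≈ 0.016
(Check: 0.124+0.084+0.071+0.705+0.016 = 1.000.)

Sp. caerulea 0.124, Sp. viridis 0.084, Sp. rubra 0.071, Sp. nigra 0.705, Sp. lutea 0.016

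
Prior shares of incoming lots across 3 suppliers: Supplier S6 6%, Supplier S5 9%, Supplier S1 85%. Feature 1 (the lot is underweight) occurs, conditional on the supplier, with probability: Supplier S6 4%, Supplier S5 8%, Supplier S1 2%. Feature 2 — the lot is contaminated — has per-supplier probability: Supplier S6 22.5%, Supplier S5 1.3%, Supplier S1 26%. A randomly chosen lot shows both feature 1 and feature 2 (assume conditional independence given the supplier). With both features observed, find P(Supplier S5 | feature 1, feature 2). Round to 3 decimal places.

0.019

By Bayes' rule, posterior ∝ prior × likelihood:
  Supplier S6: 0.06 × 0.04 × 0.225 = 0.00054
  Supplier S5: 0.09 × 0.08 × 0.013 = 0.0000936
  Supplier S1: 0.85 × 0.02 × 0.26 = 0.00442
Total = 0.0050536.
P(Supplier S5 | evidence) = 0.0000936 / 0.0050536 ≈ 0.019.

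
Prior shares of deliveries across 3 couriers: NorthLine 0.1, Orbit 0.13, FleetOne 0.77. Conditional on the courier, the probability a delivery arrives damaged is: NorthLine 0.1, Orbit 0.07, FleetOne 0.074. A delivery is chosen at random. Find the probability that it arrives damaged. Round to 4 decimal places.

Unnormalized posteriors (prior × likelihood):
  NorthLine: 0.1 × 0.1 = 0.01
  Orbit: 0.13 × 0.07 = 0.0091
  FleetOne: 0.77 × 0.074 = 0.05698
P(damaged) = 0.01 + 0.0091 + 0.05698 = 0.07608 → 0.0761.

0.0761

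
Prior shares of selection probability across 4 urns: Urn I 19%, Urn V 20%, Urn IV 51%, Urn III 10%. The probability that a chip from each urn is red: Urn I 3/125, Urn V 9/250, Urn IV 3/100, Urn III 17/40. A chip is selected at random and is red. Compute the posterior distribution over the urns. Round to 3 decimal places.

Urn I 0.066, Urn V 0.104, Urn IV 0.220, Urn III 0.611

By Bayes' rule, posterior ∝ prior × likelihood:
  Urn I: 0.19 × 0.024 = 0.00456
  Urn V: 0.2 × 0.036 = 0.0072
  Urn IV: 0.51 × 0.03 = 0.0153
  Urn III: 0.1 × 0.425 = 0.0425
Total = 0.06956.
P(Urn I | red) = 0.00456/0.06956 ≈ 0.066
P(Urn V | red) = 0.0072/0.06956 ≈ 0.104
P(Urn IV | red) = 0.0153/0.06956 ≈ 0.220
P(Urn III | red) = 0.0425/0.06956 ≈ 0.611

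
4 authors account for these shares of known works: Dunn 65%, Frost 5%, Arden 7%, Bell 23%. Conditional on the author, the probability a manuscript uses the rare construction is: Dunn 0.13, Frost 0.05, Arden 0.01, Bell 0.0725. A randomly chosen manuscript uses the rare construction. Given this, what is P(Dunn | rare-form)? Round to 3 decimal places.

0.810

Unnormalized posteriors (prior × likelihood):
  Dunn: 0.65 × 0.13 = 0.0845
  Frost: 0.05 × 0.05 = 0.0025
  Arden: 0.07 × 0.01 = 0.0007
  Bell: 0.23 × 0.0725 = 0.016675
Sum = 0.104375.
P(Dunn | evidence) = 0.0845 / 0.104375 ≈ 0.810.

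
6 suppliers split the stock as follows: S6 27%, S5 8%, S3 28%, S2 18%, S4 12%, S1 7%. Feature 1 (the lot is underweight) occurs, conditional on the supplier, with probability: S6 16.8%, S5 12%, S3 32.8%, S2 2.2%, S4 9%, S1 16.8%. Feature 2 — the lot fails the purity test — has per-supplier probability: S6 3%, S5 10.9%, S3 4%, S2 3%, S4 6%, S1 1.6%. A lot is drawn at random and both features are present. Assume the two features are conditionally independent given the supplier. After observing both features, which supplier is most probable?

S3

By Bayes' rule, posterior ∝ prior × likelihood:
  S6: 0.27 × 0.168 × 0.03 = 0.0013608
  S5: 0.08 × 0.12 × 0.109 = 0.0010464
  S3: 0.28 × 0.328 × 0.04 = 0.0036736
  S2: 0.18 × 0.022 × 0.03 = 0.0001188
  S4: 0.12 × 0.09 × 0.06 = 0.000648
  S1: 0.07 × 0.168 × 0.016 = 0.00018816
Sum = 0.00703576.
Largest term belongs to S3, so S3 is most probable.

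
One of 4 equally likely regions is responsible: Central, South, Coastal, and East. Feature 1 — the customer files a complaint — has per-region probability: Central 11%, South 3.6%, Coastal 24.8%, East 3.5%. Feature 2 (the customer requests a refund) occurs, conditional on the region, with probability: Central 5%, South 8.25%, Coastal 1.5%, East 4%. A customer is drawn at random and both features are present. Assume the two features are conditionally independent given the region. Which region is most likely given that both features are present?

With a uniform prior (1/4 each), posterior ∝ likelihood:
  Central: 0.11 × 0.05 = 0.0055
  South: 0.036 × 0.0825 = 0.00297
  Coastal: 0.248 × 0.015 = 0.00372
  East: 0.035 × 0.04 = 0.0014
Sum = 0.01359.
Largest term belongs to Central, so Central is most probable.

Central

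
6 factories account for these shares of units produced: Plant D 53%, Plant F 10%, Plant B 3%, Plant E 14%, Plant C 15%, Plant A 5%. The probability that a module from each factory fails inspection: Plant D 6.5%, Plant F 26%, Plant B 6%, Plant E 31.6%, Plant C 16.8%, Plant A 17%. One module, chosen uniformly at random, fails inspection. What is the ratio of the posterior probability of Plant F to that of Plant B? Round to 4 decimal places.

Compute prior × likelihood for every hypothesis:
  Plant D: 0.53 × 0.065 = 0.03445
  Plant F: 0.1 × 0.26 = 0.026
  Plant B: 0.03 × 0.06 = 0.0018
  Plant E: 0.14 × 0.316 = 0.04424
  Plant C: 0.15 × 0.168 = 0.0252
  Plant A: 0.05 × 0.17 = 0.0085
Total = 0.14019.
The ratio is 0.026 / 0.0018 (the normalizer cancels) = 14.4444.

14.4444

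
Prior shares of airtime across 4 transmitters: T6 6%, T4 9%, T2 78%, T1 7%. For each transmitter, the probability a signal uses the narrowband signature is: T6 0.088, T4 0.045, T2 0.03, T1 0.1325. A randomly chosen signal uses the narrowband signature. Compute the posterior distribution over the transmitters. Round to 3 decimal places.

T6 0.126, T4 0.096, T2 0.557, T1 0.221

By Bayes' rule, posterior ∝ prior × likelihood:
  T6: 0.06 × 0.088 = 0.00528
  T4: 0.09 × 0.045 = 0.00405
  T2: 0.78 × 0.03 = 0.0234
  T1: 0.07 × 0.1325 = 0.009275
Normalizing constant = 0.042005.
P(T6 | narrowband) = 0.00528/0.042005 ≈ 0.126
P(T4 | narrowband) = 0.00405/0.042005 ≈ 0.096
P(T2 | narrowband) = 0.0234/0.042005 ≈ 0.557
P(T1 | narrowband) = 0.009275/0.042005 ≈ 0.221
(Check: 0.126+0.096+0.557+0.221 = 1.000.)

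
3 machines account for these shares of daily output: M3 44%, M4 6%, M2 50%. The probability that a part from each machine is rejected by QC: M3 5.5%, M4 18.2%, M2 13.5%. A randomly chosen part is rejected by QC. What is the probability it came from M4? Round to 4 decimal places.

Prior × likelihood for each hypothesis:
  M3: 0.44 × 0.055 = 0.0242
  M4: 0.06 × 0.182 = 0.01092
  M2: 0.5 × 0.135 = 0.0675
Sum = 0.10262.
P(M4 | evidence) = 0.01092 / 0.10262 ≈ 0.1064.

0.1064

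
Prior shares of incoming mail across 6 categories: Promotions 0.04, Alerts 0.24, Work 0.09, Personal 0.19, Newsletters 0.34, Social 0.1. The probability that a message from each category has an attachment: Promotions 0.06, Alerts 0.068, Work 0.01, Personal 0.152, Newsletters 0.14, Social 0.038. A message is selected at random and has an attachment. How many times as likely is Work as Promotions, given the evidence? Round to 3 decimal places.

0.375

Prior × likelihood for each hypothesis:
  Promotions: 0.04 × 0.06 = 0.0024
  Alerts: 0.24 × 0.068 = 0.01632
  Work: 0.09 × 0.01 = 0.0009
  Personal: 0.19 × 0.152 = 0.02888
  Newsletters: 0.34 × 0.14 = 0.0476
  Social: 0.1 × 0.038 = 0.0038
Total = 0.0999.
The ratio is 0.0009 / 0.0024 (the normalizer cancels) = 0.375.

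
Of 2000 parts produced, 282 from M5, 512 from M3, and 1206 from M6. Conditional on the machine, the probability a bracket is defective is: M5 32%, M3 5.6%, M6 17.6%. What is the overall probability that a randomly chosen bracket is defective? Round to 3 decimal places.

0.166

Prior × likelihood for each hypothesis:
  M5: 0.141 × 0.32 = 0.04512
  M3: 0.256 × 0.056 = 0.014336
  M6: 0.603 × 0.176 = 0.106128
P(defective) = 0.04512 + 0.014336 + 0.106128 = 0.165584 → 0.166.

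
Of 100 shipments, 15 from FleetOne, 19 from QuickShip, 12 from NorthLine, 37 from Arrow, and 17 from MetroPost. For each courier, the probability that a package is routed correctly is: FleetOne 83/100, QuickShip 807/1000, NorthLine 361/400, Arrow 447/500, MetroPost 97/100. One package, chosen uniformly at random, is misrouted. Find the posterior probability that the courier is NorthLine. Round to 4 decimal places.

Taking complements, P(misrouted | each) = FleetOne 0.17, QuickShip 0.193, NorthLine 0.0975, Arrow 0.106, MetroPost 0.03.
Prior × likelihood for each hypothesis:
  FleetOne: 0.15 × 0.17 = 0.0255
  QuickShip: 0.19 × 0.193 = 0.03667
  NorthLine: 0.12 × 0.0975 = 0.0117
  Arrow: 0.37 × 0.106 = 0.03922
  MetroPost: 0.17 × 0.03 = 0.0051
Sum = 0.11819.
P(NorthLine | evidence) = 0.0117 / 0.11819 ≈ 0.0990.

0.0990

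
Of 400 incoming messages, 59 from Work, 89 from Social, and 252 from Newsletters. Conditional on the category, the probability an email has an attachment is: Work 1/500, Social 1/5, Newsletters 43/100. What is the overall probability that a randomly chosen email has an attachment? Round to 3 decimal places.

0.316

Prior × likelihood for each hypothesis:
  Work: 0.1475 × 0.002 = 0.000295
  Social: 0.2225 × 0.2 = 0.0445
  Newsletters: 0.63 × 0.43 = 0.2709
P(attachment) = 0.000295 + 0.0445 + 0.2709 = 0.315695 → 0.316.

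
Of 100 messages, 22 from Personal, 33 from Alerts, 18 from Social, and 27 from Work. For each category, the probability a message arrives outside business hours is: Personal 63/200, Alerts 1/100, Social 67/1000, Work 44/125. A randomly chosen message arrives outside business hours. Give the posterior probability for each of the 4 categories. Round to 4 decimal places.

Personal 0.3856, Alerts 0.0184, Social 0.0671, Work 0.5289

By Bayes' rule, posterior ∝ prior × likelihood:
  Personal: 0.22 × 0.315 = 0.0693
  Alerts: 0.33 × 0.01 = 0.0033
  Social: 0.18 × 0.067 = 0.01206
  Work: 0.27 × 0.352 = 0.09504
Total = 0.1797.
P(Personal | off-hours) = 0.0693/0.1797 ≈ 0.3856
P(Alerts | off-hours) = 0.0033/0.1797 ≈ 0.0184
P(Social | off-hours) = 0.01206/0.1797 ≈ 0.0671
P(Work | off-hours) = 0.09504/0.1797 ≈ 0.5289
(Check: 0.3856+0.0184+0.0671+0.5289 = 1.0000.)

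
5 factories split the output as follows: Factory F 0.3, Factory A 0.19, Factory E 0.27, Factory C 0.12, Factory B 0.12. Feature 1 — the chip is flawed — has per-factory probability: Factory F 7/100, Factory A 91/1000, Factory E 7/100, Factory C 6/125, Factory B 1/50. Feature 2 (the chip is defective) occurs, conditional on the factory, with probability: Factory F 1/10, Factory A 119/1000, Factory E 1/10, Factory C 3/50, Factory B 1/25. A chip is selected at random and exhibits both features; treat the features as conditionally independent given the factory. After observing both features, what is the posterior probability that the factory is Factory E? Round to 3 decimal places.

0.291

Unnormalized posteriors (prior × likelihood):
  Factory F: 0.3 × 0.07 × 0.1 = 0.0021
  Factory A: 0.19 × 0.091 × 0.119 = 0.00205751
  Factory E: 0.27 × 0.07 × 0.1 = 0.00189
  Factory C: 0.12 × 0.048 × 0.06 = 0.0003456
  Factory B: 0.12 × 0.02 × 0.04 = 0.000096
Total = 0.00648911.
P(Factory E | evidence) = 0.00189 / 0.00648911 ≈ 0.291.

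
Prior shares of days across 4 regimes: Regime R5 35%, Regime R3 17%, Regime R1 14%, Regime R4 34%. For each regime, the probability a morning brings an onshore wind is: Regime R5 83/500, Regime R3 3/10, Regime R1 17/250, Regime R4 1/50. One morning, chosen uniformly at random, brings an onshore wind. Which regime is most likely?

Regime R5

Compute prior × likelihood for every hypothesis:
  Regime R5: 0.35 × 0.166 = 0.0581
  Regime R3: 0.17 × 0.3 = 0.051
  Regime R1: 0.14 × 0.068 = 0.00952
  Regime R4: 0.34 × 0.02 = 0.0068
Normalizing constant = 0.12542.
Largest term belongs to Regime R5, so Regime R5 is most probable.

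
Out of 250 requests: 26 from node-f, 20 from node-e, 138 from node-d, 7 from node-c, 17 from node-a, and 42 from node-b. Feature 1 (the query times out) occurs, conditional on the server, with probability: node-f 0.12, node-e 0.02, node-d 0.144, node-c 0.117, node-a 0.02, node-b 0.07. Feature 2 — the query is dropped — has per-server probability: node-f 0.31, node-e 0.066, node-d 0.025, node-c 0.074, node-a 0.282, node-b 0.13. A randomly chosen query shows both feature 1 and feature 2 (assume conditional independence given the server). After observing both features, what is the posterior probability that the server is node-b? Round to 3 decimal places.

0.188

By Bayes' rule, posterior ∝ prior × likelihood:
  node-f: 0.104 × 0.12 × 0.31 = 0.0038688
  node-e: 0.08 × 0.02 × 0.066 = 0.0001056
  node-d: 0.552 × 0.144 × 0.025 = 0.0019872
  node-c: 0.028 × 0.117 × 0.074 = 0.000242424
  node-a: 0.068 × 0.02 × 0.282 = 0.00038352
  node-b: 0.168 × 0.07 × 0.13 = 0.0015288
Sum = 0.008116344.
P(node-b | evidence) = 0.0015288 / 0.008116344 ≈ 0.188.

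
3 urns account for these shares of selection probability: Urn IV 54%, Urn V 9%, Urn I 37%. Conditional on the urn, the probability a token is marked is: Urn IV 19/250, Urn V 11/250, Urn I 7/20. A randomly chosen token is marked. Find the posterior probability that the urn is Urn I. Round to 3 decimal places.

0.742

Unnormalized posteriors (prior × likelihood):
  Urn IV: 0.54 × 0.076 = 0.04104
  Urn V: 0.09 × 0.044 = 0.00396
  Urn I: 0.37 × 0.35 = 0.1295
Total = 0.1745.
P(Urn I | evidence) = 0.1295 / 0.1745 ≈ 0.742.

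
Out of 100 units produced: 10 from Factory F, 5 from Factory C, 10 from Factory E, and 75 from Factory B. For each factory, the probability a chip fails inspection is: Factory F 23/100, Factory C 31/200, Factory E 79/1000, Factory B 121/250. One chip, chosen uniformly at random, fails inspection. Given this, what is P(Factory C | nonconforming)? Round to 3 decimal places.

Unnormalized posteriors (prior × likelihood):
  Factory F: 0.1 × 0.23 = 0.023
  Factory C: 0.05 × 0.155 = 0.00775
  Factory E: 0.1 × 0.079 = 0.0079
  Factory B: 0.75 × 0.484 = 0.363
Total = 0.40165.
P(Factory C | evidence) = 0.00775 / 0.40165 ≈ 0.019.

0.019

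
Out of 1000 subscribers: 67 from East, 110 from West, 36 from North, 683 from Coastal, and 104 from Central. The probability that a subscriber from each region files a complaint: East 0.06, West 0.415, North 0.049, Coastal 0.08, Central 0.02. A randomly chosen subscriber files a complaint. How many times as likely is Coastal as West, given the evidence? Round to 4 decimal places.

Prior × likelihood for each hypothesis:
  East: 0.067 × 0.06 = 0.00402
  West: 0.11 × 0.415 = 0.04565
  North: 0.036 × 0.049 = 0.001764
  Coastal: 0.683 × 0.08 = 0.05464
  Central: 0.104 × 0.02 = 0.00208
Normalizing constant = 0.108154.
The ratio is 0.05464 / 0.04565 (the normalizer cancels) = 1.1969.

1.1969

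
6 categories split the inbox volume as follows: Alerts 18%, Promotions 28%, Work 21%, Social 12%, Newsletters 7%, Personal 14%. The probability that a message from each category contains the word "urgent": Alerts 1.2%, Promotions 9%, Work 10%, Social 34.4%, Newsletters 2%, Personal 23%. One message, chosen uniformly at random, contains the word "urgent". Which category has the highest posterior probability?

Social

Prior × likelihood for each hypothesis:
  Alerts: 0.18 × 0.012 = 0.00216
  Promotions: 0.28 × 0.09 = 0.0252
  Work: 0.21 × 0.1 = 0.021
  Social: 0.12 × 0.344 = 0.04128
  Newsletters: 0.07 × 0.02 = 0.0014
  Personal: 0.14 × 0.23 = 0.0322
Normalizing constant = 0.12324.
Largest term belongs to Social, so Social is most probable.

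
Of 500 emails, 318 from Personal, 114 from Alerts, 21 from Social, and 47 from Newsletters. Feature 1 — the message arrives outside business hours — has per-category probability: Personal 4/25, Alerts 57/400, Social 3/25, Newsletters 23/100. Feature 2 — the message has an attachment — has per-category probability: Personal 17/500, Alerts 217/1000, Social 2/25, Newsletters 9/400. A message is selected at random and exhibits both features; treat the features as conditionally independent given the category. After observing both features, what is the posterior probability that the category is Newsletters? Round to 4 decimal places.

Unnormalized posteriors (prior × likelihood):
  Personal: 0.636 × 0.16 × 0.034 = 0.00345984
  Alerts: 0.228 × 0.1425 × 0.217 = 0.00705033
  Social: 0.042 × 0.12 × 0.08 = 0.0004032
  Newsletters: 0.094 × 0.23 × 0.0225 = 0.00048645
Total = 0.01139982.
P(Newsletters | evidence) = 0.00048645 / 0.01139982 ≈ 0.0427.

0.0427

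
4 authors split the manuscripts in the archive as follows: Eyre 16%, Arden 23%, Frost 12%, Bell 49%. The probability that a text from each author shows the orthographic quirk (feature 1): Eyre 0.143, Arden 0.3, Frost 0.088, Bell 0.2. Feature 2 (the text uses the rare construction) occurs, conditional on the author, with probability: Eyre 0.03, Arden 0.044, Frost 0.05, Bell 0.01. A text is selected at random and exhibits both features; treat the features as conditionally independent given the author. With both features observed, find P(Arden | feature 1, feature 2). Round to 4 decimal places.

0.5805

Compute prior × likelihood for every hypothesis:
  Eyre: 0.16 × 0.143 × 0.03 = 0.0006864
  Arden: 0.23 × 0.3 × 0.044 = 0.003036
  Frost: 0.12 × 0.088 × 0.05 = 0.000528
  Bell: 0.49 × 0.2 × 0.01 = 0.00098
Normalizing constant = 0.0052304.
P(Arden | evidence) = 0.003036 / 0.0052304 ≈ 0.5805.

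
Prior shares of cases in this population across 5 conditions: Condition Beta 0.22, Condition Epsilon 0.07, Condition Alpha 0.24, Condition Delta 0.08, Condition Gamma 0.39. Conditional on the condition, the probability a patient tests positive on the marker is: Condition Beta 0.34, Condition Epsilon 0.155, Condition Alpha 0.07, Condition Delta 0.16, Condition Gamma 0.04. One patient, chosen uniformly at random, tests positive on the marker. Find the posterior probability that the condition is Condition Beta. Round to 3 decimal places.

0.572

Unnormalized posteriors (prior × likelihood):
  Condition Beta: 0.22 × 0.34 = 0.0748
  Condition Epsilon: 0.07 × 0.155 = 0.01085
  Condition Alpha: 0.24 × 0.07 = 0.0168
  Condition Delta: 0.08 × 0.16 = 0.0128
  Condition Gamma: 0.39 × 0.04 = 0.0156
Normalizing constant = 0.13085.
P(Condition Beta | evidence) = 0.0748 / 0.13085 ≈ 0.572.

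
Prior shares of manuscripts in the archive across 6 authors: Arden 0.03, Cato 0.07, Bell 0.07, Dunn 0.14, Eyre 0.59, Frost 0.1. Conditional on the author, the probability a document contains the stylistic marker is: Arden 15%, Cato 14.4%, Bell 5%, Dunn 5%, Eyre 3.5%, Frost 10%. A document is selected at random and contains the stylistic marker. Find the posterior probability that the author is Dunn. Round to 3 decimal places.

0.126

Compute prior × likelihood for every hypothesis:
  Arden: 0.03 × 0.15 = 0.0045
  Cato: 0.07 × 0.144 = 0.01008
  Bell: 0.07 × 0.05 = 0.0035
  Dunn: 0.14 × 0.05 = 0.007
  Eyre: 0.59 × 0.035 = 0.02065
  Frost: 0.1 × 0.1 = 0.01
Total = 0.05573.
P(Dunn | evidence) = 0.007 / 0.05573 ≈ 0.126.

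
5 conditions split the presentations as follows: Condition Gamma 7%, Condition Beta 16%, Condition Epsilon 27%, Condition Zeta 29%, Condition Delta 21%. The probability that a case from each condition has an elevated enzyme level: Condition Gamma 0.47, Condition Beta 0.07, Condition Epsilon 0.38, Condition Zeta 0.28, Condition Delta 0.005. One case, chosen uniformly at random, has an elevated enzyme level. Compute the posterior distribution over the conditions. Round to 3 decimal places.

Condition Gamma 0.144, Condition Beta 0.049, Condition Epsilon 0.448, Condition Zeta 0.355, Condition Delta 0.005

Prior × likelihood for each hypothesis:
  Condition Gamma: 0.07 × 0.47 = 0.0329
  Condition Beta: 0.16 × 0.07 = 0.0112
  Condition Epsilon: 0.27 × 0.38 = 0.1026
  Condition Zeta: 0.29 × 0.28 = 0.0812
  Condition Delta: 0.21 × 0.005 = 0.00105
Sum = 0.22895.
P(Condition Gamma | elevated) = 0.0329/0.22895 ≈ 0.144
P(Condition Beta | elevated) = 0.0112/0.22895 ≈ 0.049
P(Condition Epsilon | elevated) = 0.1026/0.22895 ≈ 0.448
P(Condition Zeta | elevated) = 0.0812/0.22895 ≈ 0.355
P(Condition Delta | elevated) = 0.00105/0.22895 ≈ 0.005
(Check: 0.144+0.049+0.448+0.355+0.005 = 1.001.)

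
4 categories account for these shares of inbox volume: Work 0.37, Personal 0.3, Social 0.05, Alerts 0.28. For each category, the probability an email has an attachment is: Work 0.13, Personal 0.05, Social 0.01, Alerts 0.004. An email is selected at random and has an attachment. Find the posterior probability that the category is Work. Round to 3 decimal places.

0.743

By Bayes' rule, posterior ∝ prior × likelihood:
  Work: 0.37 × 0.13 = 0.0481
  Personal: 0.3 × 0.05 = 0.015
  Social: 0.05 × 0.01 = 0.0005
  Alerts: 0.28 × 0.004 = 0.00112
Total = 0.06472.
P(Work | evidence) = 0.0481 / 0.06472 ≈ 0.743.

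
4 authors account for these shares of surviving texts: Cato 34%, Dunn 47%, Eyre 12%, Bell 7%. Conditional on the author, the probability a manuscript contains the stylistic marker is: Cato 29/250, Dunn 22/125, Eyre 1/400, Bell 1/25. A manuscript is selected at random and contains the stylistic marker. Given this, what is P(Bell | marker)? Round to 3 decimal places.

Compute prior × likelihood for every hypothesis:
  Cato: 0.34 × 0.116 = 0.03944
  Dunn: 0.47 × 0.176 = 0.08272
  Eyre: 0.12 × 0.0025 = 0.0003
  Bell: 0.07 × 0.04 = 0.0028
Total = 0.12526.
P(Bell | evidence) = 0.0028 / 0.12526 ≈ 0.022.

0.022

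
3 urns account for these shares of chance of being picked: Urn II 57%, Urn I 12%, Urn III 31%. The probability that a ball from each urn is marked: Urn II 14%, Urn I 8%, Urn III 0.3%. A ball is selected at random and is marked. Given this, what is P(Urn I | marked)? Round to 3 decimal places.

By Bayes' rule, posterior ∝ prior × likelihood:
  Urn II: 0.57 × 0.14 = 0.0798
  Urn I: 0.12 × 0.08 = 0.0096
  Urn III: 0.31 × 0.003 = 0.00093
Normalizing constant = 0.09033.
P(Urn I | evidence) = 0.0096 / 0.09033 ≈ 0.106.

0.106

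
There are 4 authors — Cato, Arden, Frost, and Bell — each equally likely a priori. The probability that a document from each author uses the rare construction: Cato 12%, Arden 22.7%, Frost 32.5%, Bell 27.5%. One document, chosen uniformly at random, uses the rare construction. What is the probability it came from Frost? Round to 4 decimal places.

With a uniform prior (1/4 each), posterior ∝ likelihood:
  Cato: 0.12
  Arden: 0.227
  Frost: 0.325
  Bell: 0.275
Total = 0.947.
P(Frost | evidence) = 0.325 / 0.947 ≈ 0.3432.

0.3432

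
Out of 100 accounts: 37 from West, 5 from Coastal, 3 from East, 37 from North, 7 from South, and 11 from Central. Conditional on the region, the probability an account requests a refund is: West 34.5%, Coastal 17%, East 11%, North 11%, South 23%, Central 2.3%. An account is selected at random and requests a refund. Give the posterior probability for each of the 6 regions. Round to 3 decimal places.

Compute prior × likelihood for every hypothesis:
  West: 0.37 × 0.345 = 0.12765
  Coastal: 0.05 × 0.17 = 0.0085
  East: 0.03 × 0.11 = 0.0033
  North: 0.37 × 0.11 = 0.0407
  South: 0.07 × 0.23 = 0.0161
  Central: 0.11 × 0.023 = 0.00253
Sum = 0.19878.
P(West | refund) = 0.12765/0.19878 ≈ 0.642
P(Coastal | refund) = 0.0085/0.19878 ≈ 0.043
P(East | refund) = 0.0033/0.19878 ≈ 0.017
P(North | refund) = 0.0407/0.19878 ≈ 0.205
P(South | refund) = 0.0161/0.19878 ≈ 0.081
P(Central | refund) = 0.00253/0.19878 ≈ 0.013

West 0.642, Coastal 0.043, East 0.017, North 0.205, South 0.081, Central 0.013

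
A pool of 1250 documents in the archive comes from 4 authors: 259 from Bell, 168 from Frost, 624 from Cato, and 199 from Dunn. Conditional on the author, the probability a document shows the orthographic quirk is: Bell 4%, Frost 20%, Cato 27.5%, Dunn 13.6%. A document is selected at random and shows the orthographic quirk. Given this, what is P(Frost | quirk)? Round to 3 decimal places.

0.138

Unnormalized posteriors (prior × likelihood):
  Bell: 0.2072 × 0.04 = 0.008288
  Frost: 0.1344 × 0.2 = 0.02688
  Cato: 0.4992 × 0.275 = 0.13728
  Dunn: 0.1592 × 0.136 = 0.0216512
Sum = 0.1940992.
P(Frost | evidence) = 0.02688 / 0.1940992 ≈ 0.138.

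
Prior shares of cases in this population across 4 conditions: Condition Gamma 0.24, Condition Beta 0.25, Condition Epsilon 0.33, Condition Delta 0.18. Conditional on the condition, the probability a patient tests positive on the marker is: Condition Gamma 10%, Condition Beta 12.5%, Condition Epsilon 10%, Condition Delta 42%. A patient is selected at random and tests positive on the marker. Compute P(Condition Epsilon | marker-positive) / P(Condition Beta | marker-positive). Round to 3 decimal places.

Unnormalized posteriors (prior × likelihood):
  Condition Gamma: 0.24 × 0.1 = 0.024
  Condition Beta: 0.25 × 0.125 = 0.03125
  Condition Epsilon: 0.33 × 0.1 = 0.033
  Condition Delta: 0.18 × 0.42 = 0.0756
Normalizing constant = 0.16385.
The ratio is 0.033 / 0.03125 (the normalizer cancels) = 1.056.

1.056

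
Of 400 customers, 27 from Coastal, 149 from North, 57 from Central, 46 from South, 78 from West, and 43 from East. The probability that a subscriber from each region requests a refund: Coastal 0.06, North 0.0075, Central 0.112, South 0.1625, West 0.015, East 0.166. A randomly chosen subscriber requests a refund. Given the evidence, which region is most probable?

South

By Bayes' rule, posterior ∝ prior × likelihood:
  Coastal: 0.0675 × 0.06 = 0.00405
  North: 0.3725 × 0.0075 = 0.00279375
  Central: 0.1425 × 0.112 = 0.01596
  South: 0.115 × 0.1625 = 0.0186875
  West: 0.195 × 0.015 = 0.002925
  East: 0.1075 × 0.166 = 0.017845
Sum = 0.06226125.
Largest term belongs to South, so South is most probable.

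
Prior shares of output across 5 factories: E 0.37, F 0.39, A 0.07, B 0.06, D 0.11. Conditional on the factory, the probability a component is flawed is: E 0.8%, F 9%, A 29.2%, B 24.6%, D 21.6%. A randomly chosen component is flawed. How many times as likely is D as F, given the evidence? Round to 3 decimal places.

0.677

By Bayes' rule, posterior ∝ prior × likelihood:
  E: 0.37 × 0.008 = 0.00296
  F: 0.39 × 0.09 = 0.0351
  A: 0.07 × 0.292 = 0.02044
  B: 0.06 × 0.246 = 0.01476
  D: 0.11 × 0.216 = 0.02376
Normalizing constant = 0.09702.
The ratio is 0.02376 / 0.0351 (the normalizer cancels) = 0.677.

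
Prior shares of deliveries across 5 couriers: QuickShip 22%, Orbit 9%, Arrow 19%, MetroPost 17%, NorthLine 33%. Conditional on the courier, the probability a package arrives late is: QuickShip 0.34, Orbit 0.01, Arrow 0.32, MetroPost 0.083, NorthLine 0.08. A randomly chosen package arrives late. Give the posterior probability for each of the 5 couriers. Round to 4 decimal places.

By Bayes' rule, posterior ∝ prior × likelihood:
  QuickShip: 0.22 × 0.34 = 0.0748
  Orbit: 0.09 × 0.01 = 0.0009
  Arrow: 0.19 × 0.32 = 0.0608
  MetroPost: 0.17 × 0.083 = 0.01411
  NorthLine: 0.33 × 0.08 = 0.0264
Total = 0.17701.
P(QuickShip | late) = 0.0748/0.17701 ≈ 0.4226
P(Orbit | late) = 0.0009/0.17701 ≈ 0.0051
P(Arrow | late) = 0.0608/0.17701 ≈ 0.3435
P(MetroPost | late) = 0.01411/0.17701 ≈ 0.0797
P(NorthLine | late) = 0.0264/0.17701 ≈ 0.1491

QuickShip 0.4226, Orbit 0.0051, Arrow 0.3435, MetroPost 0.0797, NorthLine 0.1491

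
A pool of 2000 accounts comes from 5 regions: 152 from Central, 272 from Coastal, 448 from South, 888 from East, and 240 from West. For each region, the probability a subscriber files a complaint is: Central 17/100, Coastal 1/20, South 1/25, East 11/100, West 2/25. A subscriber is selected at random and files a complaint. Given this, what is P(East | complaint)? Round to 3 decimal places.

0.561

Prior × likelihood for each hypothesis:
  Central: 0.076 × 0.17 = 0.01292
  Coastal: 0.136 × 0.05 = 0.0068
  South: 0.224 × 0.04 = 0.00896
  East: 0.444 × 0.11 = 0.04884
  West: 0.12 × 0.08 = 0.0096
Sum = 0.08712.
P(East | evidence) = 0.04884 / 0.08712 ≈ 0.561.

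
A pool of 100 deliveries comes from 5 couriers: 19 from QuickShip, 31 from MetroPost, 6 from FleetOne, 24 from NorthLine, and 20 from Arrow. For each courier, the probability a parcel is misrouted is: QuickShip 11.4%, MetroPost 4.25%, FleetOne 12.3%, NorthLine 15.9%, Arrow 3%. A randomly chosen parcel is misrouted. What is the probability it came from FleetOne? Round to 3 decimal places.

Compute prior × likelihood for every hypothesis:
  QuickShip: 0.19 × 0.114 = 0.02166
  MetroPost: 0.31 × 0.0425 = 0.013175
  FleetOne: 0.06 × 0.123 = 0.00738
  NorthLine: 0.24 × 0.159 = 0.03816
  Arrow: 0.2 × 0.03 = 0.006
Sum = 0.086375.
P(FleetOne | evidence) = 0.00738 / 0.086375 ≈ 0.085.

0.085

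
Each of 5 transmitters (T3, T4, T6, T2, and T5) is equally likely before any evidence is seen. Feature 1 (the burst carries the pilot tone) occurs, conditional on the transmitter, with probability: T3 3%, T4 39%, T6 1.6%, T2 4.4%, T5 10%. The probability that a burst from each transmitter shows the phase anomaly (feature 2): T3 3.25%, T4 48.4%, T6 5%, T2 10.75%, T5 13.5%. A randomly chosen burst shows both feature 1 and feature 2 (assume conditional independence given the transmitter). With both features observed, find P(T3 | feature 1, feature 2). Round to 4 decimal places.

0.0047

Since the prior is uniform, the posterior is proportional to the likelihood:
  T3: 0.03 × 0.0325 = 0.000975
  T4: 0.39 × 0.484 = 0.18876
  T6: 0.016 × 0.05 = 0.0008
  T2: 0.044 × 0.1075 = 0.00473
  T5: 0.1 × 0.135 = 0.0135
Total = 0.208765.
P(T3 | evidence) = 0.000975 / 0.208765 ≈ 0.0047.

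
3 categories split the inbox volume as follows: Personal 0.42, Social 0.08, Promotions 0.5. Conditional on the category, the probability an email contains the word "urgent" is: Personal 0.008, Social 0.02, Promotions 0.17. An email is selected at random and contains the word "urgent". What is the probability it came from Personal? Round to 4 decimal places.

0.0373

Unnormalized posteriors (prior × likelihood):
  Personal: 0.42 × 0.008 = 0.00336
  Social: 0.08 × 0.02 = 0.0016
  Promotions: 0.5 × 0.17 = 0.085
Total = 0.08996.
P(Personal | evidence) = 0.00336 / 0.08996 ≈ 0.0373.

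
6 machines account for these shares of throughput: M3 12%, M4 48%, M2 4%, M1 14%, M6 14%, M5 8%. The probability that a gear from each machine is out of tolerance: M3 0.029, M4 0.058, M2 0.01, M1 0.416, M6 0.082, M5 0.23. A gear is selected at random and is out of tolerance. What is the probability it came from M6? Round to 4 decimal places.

0.0958

Compute prior × likelihood for every hypothesis:
  M3: 0.12 × 0.029 = 0.00348
  M4: 0.48 × 0.058 = 0.02784
  M2: 0.04 × 0.01 = 0.0004
  M1: 0.14 × 0.416 = 0.05824
  M6: 0.14 × 0.082 = 0.01148
  M5: 0.08 × 0.23 = 0.0184
Normalizing constant = 0.11984.
P(M6 | evidence) = 0.01148 / 0.11984 ≈ 0.0958.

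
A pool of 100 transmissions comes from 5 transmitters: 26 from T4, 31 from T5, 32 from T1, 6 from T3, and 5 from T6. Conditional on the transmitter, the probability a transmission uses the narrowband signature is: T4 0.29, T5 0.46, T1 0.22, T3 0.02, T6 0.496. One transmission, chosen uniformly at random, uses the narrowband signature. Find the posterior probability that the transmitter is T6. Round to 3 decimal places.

0.079

Compute prior × likelihood for every hypothesis:
  T4: 0.26 × 0.29 = 0.0754
  T5: 0.31 × 0.46 = 0.1426
  T1: 0.32 × 0.22 = 0.0704
  T3: 0.06 × 0.02 = 0.0012
  T6: 0.05 × 0.496 = 0.0248
Total = 0.3144.
P(T6 | evidence) = 0.0248 / 0.3144 ≈ 0.079.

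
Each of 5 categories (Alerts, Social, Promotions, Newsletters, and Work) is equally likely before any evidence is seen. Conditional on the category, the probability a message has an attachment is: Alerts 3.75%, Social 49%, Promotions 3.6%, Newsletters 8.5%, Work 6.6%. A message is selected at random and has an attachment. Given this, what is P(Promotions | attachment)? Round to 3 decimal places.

0.050

Since the prior is uniform, the posterior is proportional to the likelihood:
  Alerts: 0.0375
  Social: 0.49
  Promotions: 0.036
  Newsletters: 0.085
  Work: 0.066
Normalizing constant = 0.7145.
P(Promotions | evidence) = 0.036 / 0.7145 ≈ 0.050.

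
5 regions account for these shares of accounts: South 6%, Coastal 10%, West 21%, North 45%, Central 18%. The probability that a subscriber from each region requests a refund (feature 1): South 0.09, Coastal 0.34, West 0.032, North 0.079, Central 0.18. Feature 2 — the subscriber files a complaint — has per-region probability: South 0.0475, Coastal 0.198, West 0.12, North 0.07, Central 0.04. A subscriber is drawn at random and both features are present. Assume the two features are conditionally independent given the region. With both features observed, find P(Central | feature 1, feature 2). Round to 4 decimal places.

0.1119

Unnormalized posteriors (prior × likelihood):
  South: 0.06 × 0.09 × 0.0475 = 0.0002565
  Coastal: 0.1 × 0.34 × 0.198 = 0.006732
  West: 0.21 × 0.032 × 0.12 = 0.0008064
  North: 0.45 × 0.079 × 0.07 = 0.0024885
  Central: 0.18 × 0.18 × 0.04 = 0.001296
Total = 0.0115794.
P(Central | evidence) = 0.001296 / 0.0115794 ≈ 0.1119.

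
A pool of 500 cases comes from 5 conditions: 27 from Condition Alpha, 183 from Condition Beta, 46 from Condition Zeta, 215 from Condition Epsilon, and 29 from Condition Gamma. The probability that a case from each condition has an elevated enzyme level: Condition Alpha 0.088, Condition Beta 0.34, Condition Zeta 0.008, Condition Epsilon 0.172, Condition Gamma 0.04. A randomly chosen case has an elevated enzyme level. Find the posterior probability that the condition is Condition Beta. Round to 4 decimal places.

0.6035

Unnormalized posteriors (prior × likelihood):
  Condition Alpha: 0.054 × 0.088 = 0.004752
  Condition Beta: 0.366 × 0.34 = 0.12444
  Condition Zeta: 0.092 × 0.008 = 0.000736
  Condition Epsilon: 0.43 × 0.172 = 0.07396
  Condition Gamma: 0.058 × 0.04 = 0.00232
Total = 0.206208.
P(Condition Beta | evidence) = 0.12444 / 0.206208 ≈ 0.6035.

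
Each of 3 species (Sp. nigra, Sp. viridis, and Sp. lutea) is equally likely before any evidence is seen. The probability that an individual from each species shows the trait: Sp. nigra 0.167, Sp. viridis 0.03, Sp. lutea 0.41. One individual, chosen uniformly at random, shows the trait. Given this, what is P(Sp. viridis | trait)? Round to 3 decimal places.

0.049

Since the prior is uniform, the posterior is proportional to the likelihood:
  Sp. nigra: 0.167
  Sp. viridis: 0.03
  Sp. lutea: 0.41
Total = 0.607.
P(Sp. viridis | evidence) = 0.03 / 0.607 ≈ 0.049.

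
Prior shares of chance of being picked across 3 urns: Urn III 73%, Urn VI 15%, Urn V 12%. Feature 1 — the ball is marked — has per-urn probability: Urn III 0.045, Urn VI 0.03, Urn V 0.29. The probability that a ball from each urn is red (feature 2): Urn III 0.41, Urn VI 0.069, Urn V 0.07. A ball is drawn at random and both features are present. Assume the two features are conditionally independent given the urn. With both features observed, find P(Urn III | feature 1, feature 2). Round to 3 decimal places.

0.831

Prior × likelihood for each hypothesis:
  Urn III: 0.73 × 0.045 × 0.41 = 0.0134685
  Urn VI: 0.15 × 0.03 × 0.069 = 0.0003105
  Urn V: 0.12 × 0.29 × 0.07 = 0.002436
Sum = 0.016215.
P(Urn III | evidence) = 0.0134685 / 0.016215 ≈ 0.831.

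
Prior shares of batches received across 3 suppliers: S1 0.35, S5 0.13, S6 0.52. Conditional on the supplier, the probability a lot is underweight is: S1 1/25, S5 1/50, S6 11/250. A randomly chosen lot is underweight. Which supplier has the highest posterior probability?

Compute prior × likelihood for every hypothesis:
  S1: 0.35 × 0.04 = 0.014
  S5: 0.13 × 0.02 = 0.0026
  S6: 0.52 × 0.044 = 0.02288
Total = 0.03948.
Largest term belongs to S6, so S6 is most probable.

S6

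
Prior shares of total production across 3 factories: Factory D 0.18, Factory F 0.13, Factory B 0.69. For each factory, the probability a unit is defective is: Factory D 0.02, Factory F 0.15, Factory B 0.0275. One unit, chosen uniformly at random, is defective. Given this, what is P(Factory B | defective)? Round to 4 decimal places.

Compute prior × likelihood for every hypothesis:
  Factory D: 0.18 × 0.02 = 0.0036
  Factory F: 0.13 × 0.15 = 0.0195
  Factory B: 0.69 × 0.0275 = 0.018975
Sum = 0.042075.
P(Factory B | evidence) = 0.018975 / 0.042075 ≈ 0.4510.

0.4510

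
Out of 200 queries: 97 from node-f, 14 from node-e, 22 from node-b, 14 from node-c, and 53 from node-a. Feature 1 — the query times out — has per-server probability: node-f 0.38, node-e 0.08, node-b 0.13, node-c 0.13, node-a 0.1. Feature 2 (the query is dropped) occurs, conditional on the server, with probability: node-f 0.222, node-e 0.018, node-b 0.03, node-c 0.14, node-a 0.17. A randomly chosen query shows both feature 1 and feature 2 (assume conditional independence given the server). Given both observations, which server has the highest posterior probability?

Unnormalized posteriors (prior × likelihood):
  node-f: 0.485 × 0.38 × 0.222 = 0.0409146
  node-e: 0.07 × 0.08 × 0.018 = 0.0001008
  node-b: 0.11 × 0.13 × 0.03 = 0.000429
  node-c: 0.07 × 0.13 × 0.14 = 0.001274
  node-a: 0.265 × 0.1 × 0.17 = 0.004505
Normalizing constant = 0.0472234.
Largest term belongs to node-f, so node-f is most probable.

node-f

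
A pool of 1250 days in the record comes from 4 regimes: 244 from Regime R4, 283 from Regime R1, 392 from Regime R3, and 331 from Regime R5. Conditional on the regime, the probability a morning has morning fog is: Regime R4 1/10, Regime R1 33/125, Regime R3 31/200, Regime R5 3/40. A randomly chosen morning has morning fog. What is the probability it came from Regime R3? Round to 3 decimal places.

0.329

By Bayes' rule, posterior ∝ prior × likelihood:
  Regime R4: 0.1952 × 0.1 = 0.01952
  Regime R1: 0.2264 × 0.264 = 0.0597696
  Regime R3: 0.3136 × 0.155 = 0.048608
  Regime R5: 0.2648 × 0.075 = 0.01986
Total = 0.1477576.
P(Regime R3 | evidence) = 0.048608 / 0.1477576 ≈ 0.329.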